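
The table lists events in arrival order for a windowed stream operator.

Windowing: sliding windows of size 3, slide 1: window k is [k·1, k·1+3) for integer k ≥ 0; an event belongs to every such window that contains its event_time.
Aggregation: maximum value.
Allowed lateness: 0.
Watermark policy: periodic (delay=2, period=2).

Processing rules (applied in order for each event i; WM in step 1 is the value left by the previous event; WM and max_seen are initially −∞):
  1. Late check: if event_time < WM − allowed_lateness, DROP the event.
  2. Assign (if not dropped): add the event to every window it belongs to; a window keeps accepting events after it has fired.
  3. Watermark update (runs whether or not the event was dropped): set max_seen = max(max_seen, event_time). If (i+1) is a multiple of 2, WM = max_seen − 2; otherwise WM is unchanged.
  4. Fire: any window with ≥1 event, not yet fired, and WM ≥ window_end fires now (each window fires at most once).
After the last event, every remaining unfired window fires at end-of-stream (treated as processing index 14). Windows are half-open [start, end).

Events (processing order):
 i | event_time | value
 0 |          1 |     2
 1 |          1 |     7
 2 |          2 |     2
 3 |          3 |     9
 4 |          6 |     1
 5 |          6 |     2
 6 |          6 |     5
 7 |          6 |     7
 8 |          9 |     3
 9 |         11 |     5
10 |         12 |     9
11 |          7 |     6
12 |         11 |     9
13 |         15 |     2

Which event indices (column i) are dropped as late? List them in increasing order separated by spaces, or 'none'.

11

i=0 t=1 v=2: → [1,4),[0,3); WM=−∞
i=1 t=1 v=7: → [1,4),[0,3); WM=-1
i=2 t=2 v=2: → [2,5),[1,4),[0,3); WM=-1
i=3 t=3 v=9: → [3,6),[2,5),[1,4); WM=1
i=4 t=6 v=1: → [6,9),[5,8),[4,7); WM=1
i=5 t=6 v=2: → [6,9),[5,8),[4,7); WM=4; [0,3) fires=7 [1,4) fires=9
i=6 t=6 v=5: → [6,9),[5,8),[4,7); WM=4
i=7 t=6 v=7: → [6,9),[5,8),[4,7); WM=4
i=8 t=9 v=3: → [9,12),[8,11),[7,10); WM=4
i=9 t=11 v=5: → [11,14),[10,13),[9,12); WM=9; [2,5) fires=9 [3,6) fires=9 [4,7) fires=7 [5,8) fires=7 [6,9) fires=7
i=10 t=12 v=9: → [12,15),[11,14),[10,13); WM=9
i=11 t=7 v=6: DROP (t<9-0); WM=10; [7,10) fires=3
i=12 t=11 v=9: → [11,14),[10,13),[9,12); WM=10
i=13 t=15 v=2: → [15,18),[14,17),[13,16); WM=13; [8,11) fires=3 [9,12) fires=9 [10,13) fires=9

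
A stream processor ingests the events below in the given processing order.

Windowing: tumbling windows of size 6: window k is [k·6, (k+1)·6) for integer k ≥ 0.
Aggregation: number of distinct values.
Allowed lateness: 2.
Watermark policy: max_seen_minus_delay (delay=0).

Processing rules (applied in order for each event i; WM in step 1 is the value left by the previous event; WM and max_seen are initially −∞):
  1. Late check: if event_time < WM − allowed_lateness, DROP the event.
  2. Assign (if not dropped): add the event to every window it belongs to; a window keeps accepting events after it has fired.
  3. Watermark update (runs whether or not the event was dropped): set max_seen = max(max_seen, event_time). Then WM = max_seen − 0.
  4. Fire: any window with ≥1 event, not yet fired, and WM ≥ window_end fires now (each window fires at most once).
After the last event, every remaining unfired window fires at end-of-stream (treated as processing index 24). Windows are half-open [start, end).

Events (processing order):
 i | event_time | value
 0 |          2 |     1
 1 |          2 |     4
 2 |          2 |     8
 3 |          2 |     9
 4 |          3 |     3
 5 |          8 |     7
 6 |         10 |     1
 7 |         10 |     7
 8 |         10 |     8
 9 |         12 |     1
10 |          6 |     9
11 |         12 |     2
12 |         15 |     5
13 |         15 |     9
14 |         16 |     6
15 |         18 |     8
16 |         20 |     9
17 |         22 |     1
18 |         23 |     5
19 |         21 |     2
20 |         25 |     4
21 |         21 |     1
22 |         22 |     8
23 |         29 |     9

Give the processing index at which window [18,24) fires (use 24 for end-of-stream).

20

i=0 t=2 v=1: → [0,6); WM=2
i=1 t=2 v=4: → [0,6); WM=2
i=2 t=2 v=8: → [0,6); WM=2
i=3 t=2 v=9: → [0,6); WM=2
i=4 t=3 v=3: → [0,6); WM=3
i=5 t=8 v=7: → [6,12); WM=8; [0,6) fires=5
i=6 t=10 v=1: → [6,12); WM=10
i=7 t=10 v=7: → [6,12); WM=10
i=8 t=10 v=8: → [6,12); WM=10
i=9 t=12 v=1: → [12,18); WM=12; [6,12) fires=3
i=10 t=6 v=9: DROP (t<12-2); WM=12
i=11 t=12 v=2: → [12,18); WM=12
i=12 t=15 v=5: → [12,18); WM=15
i=13 t=15 v=9: → [12,18); WM=15
i=14 t=16 v=6: → [12,18); WM=16
i=15 t=18 v=8: → [18,24); WM=18; [12,18) fires=5
i=16 t=20 v=9: → [18,24); WM=20
i=17 t=22 v=1: → [18,24); WM=22
i=18 t=23 v=5: → [18,24); WM=23
i=19 t=21 v=2: → [18,24); WM=23
i=20 t=25 v=4: → [24,30); WM=25; [18,24) fires=5
i=21 t=21 v=1: DROP (t<25-2); WM=25
i=22 t=22 v=8: DROP (t<25-2); WM=25
i=23 t=29 v=9: → [24,30); WM=29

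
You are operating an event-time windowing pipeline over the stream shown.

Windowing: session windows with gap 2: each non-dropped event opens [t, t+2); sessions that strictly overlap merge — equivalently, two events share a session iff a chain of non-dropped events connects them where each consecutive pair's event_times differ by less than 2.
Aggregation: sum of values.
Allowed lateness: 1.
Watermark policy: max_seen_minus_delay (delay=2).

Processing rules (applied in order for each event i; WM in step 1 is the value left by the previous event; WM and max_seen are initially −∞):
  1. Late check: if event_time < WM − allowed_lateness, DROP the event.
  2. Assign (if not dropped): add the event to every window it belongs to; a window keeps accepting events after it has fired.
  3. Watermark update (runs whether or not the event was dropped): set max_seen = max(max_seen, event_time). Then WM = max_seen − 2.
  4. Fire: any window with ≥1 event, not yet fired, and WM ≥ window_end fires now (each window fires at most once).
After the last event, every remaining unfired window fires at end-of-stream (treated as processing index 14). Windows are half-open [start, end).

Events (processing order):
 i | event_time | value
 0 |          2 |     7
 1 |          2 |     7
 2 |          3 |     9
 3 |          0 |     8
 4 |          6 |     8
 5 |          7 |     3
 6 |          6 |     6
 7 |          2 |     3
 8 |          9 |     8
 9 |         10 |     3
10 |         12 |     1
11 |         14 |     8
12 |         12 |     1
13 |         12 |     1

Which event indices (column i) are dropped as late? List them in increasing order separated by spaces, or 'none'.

7

i=0 t=2 v=7: → [2,4); WM=0
i=1 t=2 v=7: → [2,4); WM=0
i=2 t=3 v=9: → [2,5); WM=1
i=3 t=0 v=8: → [0,2); WM=1
i=4 t=6 v=8: → [6,8); WM=4
i=5 t=7 v=3: → [6,9); WM=5
i=6 t=6 v=6: → [6,9); WM=5
i=7 t=2 v=3: DROP (t<5-1); WM=5
i=8 t=9 v=8: → [9,11); WM=7
i=9 t=10 v=3: → [9,12); WM=8
i=10 t=12 v=1: → [12,14); WM=10
i=11 t=14 v=8: → [14,16); WM=12
i=12 t=12 v=1: → [12,14); WM=12
i=13 t=12 v=1: → [12,14); WM=12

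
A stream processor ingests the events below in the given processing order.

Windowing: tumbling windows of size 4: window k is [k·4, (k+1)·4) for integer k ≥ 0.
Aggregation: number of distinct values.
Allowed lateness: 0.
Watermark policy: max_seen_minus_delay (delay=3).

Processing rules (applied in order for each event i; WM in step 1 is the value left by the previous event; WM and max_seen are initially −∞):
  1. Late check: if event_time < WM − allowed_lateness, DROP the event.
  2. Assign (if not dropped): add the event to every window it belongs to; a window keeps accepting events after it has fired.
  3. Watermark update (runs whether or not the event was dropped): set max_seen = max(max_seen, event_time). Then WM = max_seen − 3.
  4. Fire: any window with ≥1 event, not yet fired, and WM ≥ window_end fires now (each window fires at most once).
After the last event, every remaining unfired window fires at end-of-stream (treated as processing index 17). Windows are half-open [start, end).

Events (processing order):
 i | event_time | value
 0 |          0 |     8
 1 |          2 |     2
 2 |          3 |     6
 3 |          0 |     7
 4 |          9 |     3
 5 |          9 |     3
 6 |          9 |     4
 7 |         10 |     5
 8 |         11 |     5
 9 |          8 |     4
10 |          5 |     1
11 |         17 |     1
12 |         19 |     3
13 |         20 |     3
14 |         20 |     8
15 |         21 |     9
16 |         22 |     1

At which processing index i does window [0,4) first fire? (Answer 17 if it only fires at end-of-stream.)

i=0 t=0 v=8: → [0,4); WM=-3
i=1 t=2 v=2: → [0,4); WM=-1
i=2 t=3 v=6: → [0,4); WM=0
i=3 t=0 v=7: → [0,4); WM=0
i=4 t=9 v=3: → [8,12); WM=6; [0,4) fires=4
i=5 t=9 v=3: → [8,12); WM=6
i=6 t=9 v=4: → [8,12); WM=6
i=7 t=10 v=5: → [8,12); WM=7
i=8 t=11 v=5: → [8,12); WM=8
i=9 t=8 v=4: → [8,12); WM=8
i=10 t=5 v=1: DROP (t<8-0); WM=8
i=11 t=17 v=1: → [16,20); WM=14; [8,12) fires=3
i=12 t=19 v=3: → [16,20); WM=16
i=13 t=20 v=3: → [20,24); WM=17
i=14 t=20 v=8: → [20,24); WM=17
i=15 t=21 v=9: → [20,24); WM=18
i=16 t=22 v=1: → [20,24); WM=19

4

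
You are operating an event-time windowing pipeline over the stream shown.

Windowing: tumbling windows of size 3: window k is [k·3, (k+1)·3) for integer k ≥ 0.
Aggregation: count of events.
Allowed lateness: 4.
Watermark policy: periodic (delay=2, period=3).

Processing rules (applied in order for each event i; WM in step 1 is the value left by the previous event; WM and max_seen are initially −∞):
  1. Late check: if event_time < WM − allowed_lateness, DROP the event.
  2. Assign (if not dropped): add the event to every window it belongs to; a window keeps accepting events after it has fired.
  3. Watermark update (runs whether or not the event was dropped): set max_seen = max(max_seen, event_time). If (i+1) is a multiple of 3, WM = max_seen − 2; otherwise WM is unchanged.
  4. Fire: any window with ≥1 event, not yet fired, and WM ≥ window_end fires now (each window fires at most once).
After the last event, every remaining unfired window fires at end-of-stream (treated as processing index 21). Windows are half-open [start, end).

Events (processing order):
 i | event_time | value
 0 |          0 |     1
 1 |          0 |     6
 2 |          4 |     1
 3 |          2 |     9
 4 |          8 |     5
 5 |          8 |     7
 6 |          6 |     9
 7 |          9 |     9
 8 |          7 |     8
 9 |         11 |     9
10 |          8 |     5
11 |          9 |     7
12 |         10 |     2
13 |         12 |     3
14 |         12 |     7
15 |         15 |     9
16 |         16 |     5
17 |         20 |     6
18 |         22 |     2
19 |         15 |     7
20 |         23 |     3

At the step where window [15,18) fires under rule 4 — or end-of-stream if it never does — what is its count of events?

i=0 t=0 v=1: → [0,3); WM=−∞
i=1 t=0 v=6: → [0,3); WM=−∞
i=2 t=4 v=1: → [3,6); WM=2
i=3 t=2 v=9: → [0,3); WM=2
i=4 t=8 v=5: → [6,9); WM=2
i=5 t=8 v=7: → [6,9); WM=6; [0,3) fires=3 [3,6) fires=1
i=6 t=6 v=9: → [6,9); WM=6
i=7 t=9 v=9: → [9,12); WM=6
i=8 t=7 v=8: → [6,9); WM=7
i=9 t=11 v=9: → [9,12); WM=7
i=10 t=8 v=5: → [6,9); WM=7
i=11 t=9 v=7: → [9,12); WM=9; [6,9) fires=5
i=12 t=10 v=2: → [9,12); WM=9
i=13 t=12 v=3: → [12,15); WM=9
i=14 t=12 v=7: → [12,15); WM=10
i=15 t=15 v=9: → [15,18); WM=10
i=16 t=16 v=5: → [15,18); WM=10
i=17 t=20 v=6: → [18,21); WM=18; [9,12) fires=4 [12,15) fires=2 [15,18) fires=2
i=18 t=22 v=2: → [21,24); WM=18
i=19 t=15 v=7: → [15,18); WM=18
i=20 t=23 v=3: → [21,24); WM=21; [18,21) fires=1

2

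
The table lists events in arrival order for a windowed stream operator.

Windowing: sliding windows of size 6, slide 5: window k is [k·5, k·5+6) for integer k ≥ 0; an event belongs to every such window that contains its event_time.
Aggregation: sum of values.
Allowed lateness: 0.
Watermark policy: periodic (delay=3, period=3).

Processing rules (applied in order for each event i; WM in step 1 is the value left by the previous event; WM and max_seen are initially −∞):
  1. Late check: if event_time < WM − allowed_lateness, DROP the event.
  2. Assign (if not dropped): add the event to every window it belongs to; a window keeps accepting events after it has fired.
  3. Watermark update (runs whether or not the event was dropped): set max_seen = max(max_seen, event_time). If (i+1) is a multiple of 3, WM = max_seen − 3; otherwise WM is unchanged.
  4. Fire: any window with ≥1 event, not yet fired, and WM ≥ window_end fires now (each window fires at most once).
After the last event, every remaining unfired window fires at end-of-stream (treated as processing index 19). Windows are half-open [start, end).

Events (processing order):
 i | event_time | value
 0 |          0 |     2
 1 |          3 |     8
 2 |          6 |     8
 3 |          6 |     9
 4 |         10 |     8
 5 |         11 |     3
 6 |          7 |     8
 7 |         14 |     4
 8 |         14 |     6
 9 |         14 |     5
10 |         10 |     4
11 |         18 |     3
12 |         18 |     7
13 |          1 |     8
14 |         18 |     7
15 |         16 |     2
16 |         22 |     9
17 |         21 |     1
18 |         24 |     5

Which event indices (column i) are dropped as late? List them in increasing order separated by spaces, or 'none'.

6 10 13

i=0 t=0 v=2: → [0,6); WM=−∞
i=1 t=3 v=8: → [0,6); WM=−∞
i=2 t=6 v=8: → [5,11); WM=3
i=3 t=6 v=9: → [5,11); WM=3
i=4 t=10 v=8: → [10,16),[5,11); WM=3
i=5 t=11 v=3: → [10,16); WM=8; [0,6) fires=10
i=6 t=7 v=8: DROP (t<8-0); WM=8
i=7 t=14 v=4: → [10,16); WM=8
i=8 t=14 v=6: → [10,16); WM=11; [5,11) fires=25
i=9 t=14 v=5: → [10,16); WM=11
i=10 t=10 v=4: DROP (t<11-0); WM=11
i=11 t=18 v=3: → [15,21); WM=15
i=12 t=18 v=7: → [15,21); WM=15
i=13 t=1 v=8: DROP (t<15-0); WM=15
i=14 t=18 v=7: → [15,21); WM=15
i=15 t=16 v=2: → [15,21); WM=15
i=16 t=22 v=9: → [20,26); WM=15
i=17 t=21 v=1: → [20,26); WM=19; [10,16) fires=26
i=18 t=24 v=5: → [20,26); WM=19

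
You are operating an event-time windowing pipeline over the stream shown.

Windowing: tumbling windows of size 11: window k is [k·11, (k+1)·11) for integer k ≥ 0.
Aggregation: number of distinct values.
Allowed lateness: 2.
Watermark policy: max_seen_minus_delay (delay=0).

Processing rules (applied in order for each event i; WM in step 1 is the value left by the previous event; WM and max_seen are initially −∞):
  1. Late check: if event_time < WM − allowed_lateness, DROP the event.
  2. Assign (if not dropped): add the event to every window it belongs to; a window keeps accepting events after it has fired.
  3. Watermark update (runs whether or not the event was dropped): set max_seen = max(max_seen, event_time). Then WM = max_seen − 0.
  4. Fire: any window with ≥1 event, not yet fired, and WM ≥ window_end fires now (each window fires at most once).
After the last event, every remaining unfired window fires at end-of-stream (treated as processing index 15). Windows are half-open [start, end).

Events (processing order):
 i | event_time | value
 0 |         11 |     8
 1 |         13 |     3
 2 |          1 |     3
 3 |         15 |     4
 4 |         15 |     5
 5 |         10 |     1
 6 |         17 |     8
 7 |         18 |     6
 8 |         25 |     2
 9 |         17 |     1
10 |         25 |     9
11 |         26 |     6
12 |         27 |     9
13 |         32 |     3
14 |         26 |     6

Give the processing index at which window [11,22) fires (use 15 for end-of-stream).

8

i=0 t=11 v=8: → [11,22); WM=11
i=1 t=13 v=3: → [11,22); WM=13
i=2 t=1 v=3: DROP (t<13-2); WM=13
i=3 t=15 v=4: → [11,22); WM=15
i=4 t=15 v=5: → [11,22); WM=15
i=5 t=10 v=1: DROP (t<15-2); WM=15
i=6 t=17 v=8: → [11,22); WM=17
i=7 t=18 v=6: → [11,22); WM=18
i=8 t=25 v=2: → [22,33); WM=25; [11,22) fires=5
i=9 t=17 v=1: DROP (t<25-2); WM=25
i=10 t=25 v=9: → [22,33); WM=25
i=11 t=26 v=6: → [22,33); WM=26
i=12 t=27 v=9: → [22,33); WM=27
i=13 t=32 v=3: → [22,33); WM=32
i=14 t=26 v=6: DROP (t<32-2); WM=32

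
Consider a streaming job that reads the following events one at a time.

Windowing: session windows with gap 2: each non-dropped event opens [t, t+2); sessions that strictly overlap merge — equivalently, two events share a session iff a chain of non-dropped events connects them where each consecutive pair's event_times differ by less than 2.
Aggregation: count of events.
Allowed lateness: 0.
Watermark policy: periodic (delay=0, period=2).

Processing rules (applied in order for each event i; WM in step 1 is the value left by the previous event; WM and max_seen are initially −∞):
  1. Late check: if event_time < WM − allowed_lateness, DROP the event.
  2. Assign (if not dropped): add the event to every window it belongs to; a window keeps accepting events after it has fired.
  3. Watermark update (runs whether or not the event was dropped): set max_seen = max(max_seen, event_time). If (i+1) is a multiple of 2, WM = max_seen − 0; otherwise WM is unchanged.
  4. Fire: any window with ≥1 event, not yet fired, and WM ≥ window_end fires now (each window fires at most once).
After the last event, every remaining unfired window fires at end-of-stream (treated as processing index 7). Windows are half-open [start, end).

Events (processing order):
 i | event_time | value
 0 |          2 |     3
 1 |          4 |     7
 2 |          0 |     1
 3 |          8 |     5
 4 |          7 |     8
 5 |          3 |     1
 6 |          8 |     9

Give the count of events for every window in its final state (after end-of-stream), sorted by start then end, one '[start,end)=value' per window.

i=0 t=2 v=3: → [2,4); WM=−∞
i=1 t=4 v=7: → [4,6); WM=4
i=2 t=0 v=1: DROP (t<4-0); WM=4
i=3 t=8 v=5: → [8,10); WM=8
i=4 t=7 v=8: DROP (t<8-0); WM=8
i=5 t=3 v=1: DROP (t<8-0); WM=8
i=6 t=8 v=9: → [8,10); WM=8

[2,4)=1 [4,6)=1 [8,10)=2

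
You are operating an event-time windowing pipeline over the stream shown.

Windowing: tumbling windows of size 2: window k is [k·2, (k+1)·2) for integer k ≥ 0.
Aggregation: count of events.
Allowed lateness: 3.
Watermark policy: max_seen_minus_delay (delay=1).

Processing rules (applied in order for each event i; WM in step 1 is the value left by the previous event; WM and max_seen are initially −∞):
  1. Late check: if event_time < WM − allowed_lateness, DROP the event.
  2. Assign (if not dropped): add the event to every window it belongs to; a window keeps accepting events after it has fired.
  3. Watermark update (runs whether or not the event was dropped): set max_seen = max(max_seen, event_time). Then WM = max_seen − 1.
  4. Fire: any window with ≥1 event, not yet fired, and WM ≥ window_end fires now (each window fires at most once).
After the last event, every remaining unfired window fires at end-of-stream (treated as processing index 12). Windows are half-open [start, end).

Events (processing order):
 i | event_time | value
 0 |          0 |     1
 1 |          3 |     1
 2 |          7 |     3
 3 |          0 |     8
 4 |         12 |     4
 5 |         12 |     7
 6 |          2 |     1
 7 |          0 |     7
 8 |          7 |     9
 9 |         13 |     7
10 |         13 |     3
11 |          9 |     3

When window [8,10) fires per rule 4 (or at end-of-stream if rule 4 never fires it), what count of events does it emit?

i=0 t=0 v=1: → [0,2); WM=-1
i=1 t=3 v=1: → [2,4); WM=2; [0,2) fires=1
i=2 t=7 v=3: → [6,8); WM=6; [2,4) fires=1
i=3 t=0 v=8: DROP (t<6-3); WM=6
i=4 t=12 v=4: → [12,14); WM=11; [6,8) fires=1
i=5 t=12 v=7: → [12,14); WM=11
i=6 t=2 v=1: DROP (t<11-3); WM=11
i=7 t=0 v=7: DROP (t<11-3); WM=11
i=8 t=7 v=9: DROP (t<11-3); WM=11
i=9 t=13 v=7: → [12,14); WM=12
i=10 t=13 v=3: → [12,14); WM=12
i=11 t=9 v=3: → [8,10); WM=12; [8,10) fires=1

1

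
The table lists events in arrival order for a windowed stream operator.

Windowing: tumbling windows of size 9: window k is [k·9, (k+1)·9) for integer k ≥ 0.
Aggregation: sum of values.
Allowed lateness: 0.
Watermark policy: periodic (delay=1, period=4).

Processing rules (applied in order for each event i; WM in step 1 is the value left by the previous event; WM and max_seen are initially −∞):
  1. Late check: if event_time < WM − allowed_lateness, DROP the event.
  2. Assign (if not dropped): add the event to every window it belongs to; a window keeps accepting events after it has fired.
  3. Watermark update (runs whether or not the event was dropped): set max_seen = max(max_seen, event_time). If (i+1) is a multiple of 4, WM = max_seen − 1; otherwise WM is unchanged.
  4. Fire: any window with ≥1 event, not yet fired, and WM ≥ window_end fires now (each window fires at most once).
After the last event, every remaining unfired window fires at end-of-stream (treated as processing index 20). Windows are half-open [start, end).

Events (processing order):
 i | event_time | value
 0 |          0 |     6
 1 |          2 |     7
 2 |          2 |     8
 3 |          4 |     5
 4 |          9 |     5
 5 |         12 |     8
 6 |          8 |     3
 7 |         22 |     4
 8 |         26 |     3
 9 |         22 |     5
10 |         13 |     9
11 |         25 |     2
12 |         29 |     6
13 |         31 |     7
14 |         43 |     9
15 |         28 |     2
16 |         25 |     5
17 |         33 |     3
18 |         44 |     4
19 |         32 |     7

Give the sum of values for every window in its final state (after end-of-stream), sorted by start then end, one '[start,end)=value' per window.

i=0 t=0 v=6: → [0,9); WM=−∞
i=1 t=2 v=7: → [0,9); WM=−∞
i=2 t=2 v=8: → [0,9); WM=−∞
i=3 t=4 v=5: → [0,9); WM=3
i=4 t=9 v=5: → [9,18); WM=3
i=5 t=12 v=8: → [9,18); WM=3
i=6 t=8 v=3: → [0,9); WM=3
i=7 t=22 v=4: → [18,27); WM=21; [0,9) fires=29 [9,18) fires=13
i=8 t=26 v=3: → [18,27); WM=21
i=9 t=22 v=5: → [18,27); WM=21
i=10 t=13 v=9: DROP (t<21-0); WM=21
i=11 t=25 v=2: → [18,27); WM=25
i=12 t=29 v=6: → [27,36); WM=25
i=13 t=31 v=7: → [27,36); WM=25
i=14 t=43 v=9: → [36,45); WM=25
i=15 t=28 v=2: → [27,36); WM=42; [18,27) fires=14 [27,36) fires=15
i=16 t=25 v=5: DROP (t<42-0); WM=42
i=17 t=33 v=3: DROP (t<42-0); WM=42
i=18 t=44 v=4: → [36,45); WM=42
i=19 t=32 v=7: DROP (t<42-0); WM=43

[0,9)=29 [9,18)=13 [18,27)=14 [27,36)=15 [36,45)=13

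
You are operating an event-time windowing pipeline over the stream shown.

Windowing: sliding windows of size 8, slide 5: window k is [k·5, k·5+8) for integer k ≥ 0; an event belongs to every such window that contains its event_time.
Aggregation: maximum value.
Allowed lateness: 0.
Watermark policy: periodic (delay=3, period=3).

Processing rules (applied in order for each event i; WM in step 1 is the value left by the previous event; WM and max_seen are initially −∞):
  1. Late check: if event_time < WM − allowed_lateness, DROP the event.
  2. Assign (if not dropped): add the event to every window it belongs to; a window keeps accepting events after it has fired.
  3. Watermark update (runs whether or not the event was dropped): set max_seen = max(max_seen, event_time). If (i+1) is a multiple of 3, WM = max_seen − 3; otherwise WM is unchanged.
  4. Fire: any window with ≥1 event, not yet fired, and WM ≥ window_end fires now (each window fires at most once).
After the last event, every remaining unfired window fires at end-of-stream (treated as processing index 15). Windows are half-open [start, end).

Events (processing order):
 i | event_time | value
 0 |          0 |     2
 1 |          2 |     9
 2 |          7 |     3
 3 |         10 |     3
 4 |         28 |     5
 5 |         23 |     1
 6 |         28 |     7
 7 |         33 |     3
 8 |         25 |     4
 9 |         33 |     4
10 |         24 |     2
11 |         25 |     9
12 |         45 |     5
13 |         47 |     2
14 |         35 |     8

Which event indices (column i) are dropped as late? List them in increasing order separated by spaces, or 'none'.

i=0 t=0 v=2: → [0,8); WM=−∞
i=1 t=2 v=9: → [0,8); WM=−∞
i=2 t=7 v=3: → [5,13),[0,8); WM=4
i=3 t=10 v=3: → [10,18),[5,13); WM=4
i=4 t=28 v=5: → [25,33); WM=4
i=5 t=23 v=1: → [20,28); WM=25; [0,8) fires=9 [5,13) fires=3 [10,18) fires=3
i=6 t=28 v=7: → [25,33); WM=25
i=7 t=33 v=3: → [30,38); WM=25
i=8 t=25 v=4: → [25,33),[20,28); WM=30; [20,28) fires=4
i=9 t=33 v=4: → [30,38); WM=30
i=10 t=24 v=2: DROP (t<30-0); WM=30
i=11 t=25 v=9: DROP (t<30-0); WM=30
i=12 t=45 v=5: → [45,53),[40,48); WM=30
i=13 t=47 v=2: → [45,53),[40,48); WM=30
i=14 t=35 v=8: → [35,43),[30,38); WM=44; [25,33) fires=7 [30,38) fires=8 [35,43) fires=8

10 11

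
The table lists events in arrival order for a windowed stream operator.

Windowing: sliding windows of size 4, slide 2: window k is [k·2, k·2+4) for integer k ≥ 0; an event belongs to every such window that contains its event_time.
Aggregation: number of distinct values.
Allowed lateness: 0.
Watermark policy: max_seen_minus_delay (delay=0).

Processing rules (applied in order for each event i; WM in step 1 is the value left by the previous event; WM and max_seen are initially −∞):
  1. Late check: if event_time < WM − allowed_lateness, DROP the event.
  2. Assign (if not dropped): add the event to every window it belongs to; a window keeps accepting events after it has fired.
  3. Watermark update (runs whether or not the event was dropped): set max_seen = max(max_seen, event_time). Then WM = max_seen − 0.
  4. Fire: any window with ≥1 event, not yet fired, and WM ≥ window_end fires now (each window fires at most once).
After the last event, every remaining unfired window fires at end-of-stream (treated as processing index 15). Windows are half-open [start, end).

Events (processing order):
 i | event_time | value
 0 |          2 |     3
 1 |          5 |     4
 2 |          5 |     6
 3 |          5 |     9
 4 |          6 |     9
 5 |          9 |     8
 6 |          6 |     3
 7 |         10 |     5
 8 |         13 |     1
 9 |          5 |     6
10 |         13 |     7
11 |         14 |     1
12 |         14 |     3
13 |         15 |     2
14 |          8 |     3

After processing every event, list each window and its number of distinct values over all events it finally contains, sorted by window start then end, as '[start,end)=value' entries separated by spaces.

[0,4)=1 [2,6)=4 [4,8)=3 [6,10)=2 [8,12)=2 [10,14)=3 [12,16)=4 [14,18)=3

i=0 t=2 v=3: → [2,6),[0,4); WM=2
i=1 t=5 v=4: → [4,8),[2,6); WM=5; [0,4) fires=1
i=2 t=5 v=6: → [4,8),[2,6); WM=5
i=3 t=5 v=9: → [4,8),[2,6); WM=5
i=4 t=6 v=9: → [6,10),[4,8); WM=6; [2,6) fires=4
i=5 t=9 v=8: → [8,12),[6,10); WM=9; [4,8) fires=3
i=6 t=6 v=3: DROP (t<9-0); WM=9
i=7 t=10 v=5: → [10,14),[8,12); WM=10; [6,10) fires=2
i=8 t=13 v=1: → [12,16),[10,14); WM=13; [8,12) fires=2
i=9 t=5 v=6: DROP (t<13-0); WM=13
i=10 t=13 v=7: → [12,16),[10,14); WM=13
i=11 t=14 v=1: → [14,18),[12,16); WM=14; [10,14) fires=3
i=12 t=14 v=3: → [14,18),[12,16); WM=14
i=13 t=15 v=2: → [14,18),[12,16); WM=15
i=14 t=8 v=3: DROP (t<15-0); WM=15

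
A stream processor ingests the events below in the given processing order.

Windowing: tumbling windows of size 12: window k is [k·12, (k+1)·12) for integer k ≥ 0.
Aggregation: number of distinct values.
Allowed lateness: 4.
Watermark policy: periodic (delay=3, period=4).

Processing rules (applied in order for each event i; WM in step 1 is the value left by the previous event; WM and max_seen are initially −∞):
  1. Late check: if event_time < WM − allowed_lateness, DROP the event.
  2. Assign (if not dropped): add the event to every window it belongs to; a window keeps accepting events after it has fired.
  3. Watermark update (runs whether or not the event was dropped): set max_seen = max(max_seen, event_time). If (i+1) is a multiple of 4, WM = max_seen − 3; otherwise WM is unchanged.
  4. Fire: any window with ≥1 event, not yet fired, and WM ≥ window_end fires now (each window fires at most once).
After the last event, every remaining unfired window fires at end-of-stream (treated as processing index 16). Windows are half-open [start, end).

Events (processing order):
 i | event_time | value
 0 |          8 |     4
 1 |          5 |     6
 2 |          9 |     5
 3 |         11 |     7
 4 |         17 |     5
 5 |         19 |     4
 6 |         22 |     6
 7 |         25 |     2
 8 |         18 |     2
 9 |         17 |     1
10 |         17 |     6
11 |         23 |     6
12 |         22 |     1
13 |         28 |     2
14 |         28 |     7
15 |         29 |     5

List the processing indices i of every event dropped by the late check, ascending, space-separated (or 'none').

9 10

i=0 t=8 v=4: → [0,12); WM=−∞
i=1 t=5 v=6: → [0,12); WM=−∞
i=2 t=9 v=5: → [0,12); WM=−∞
i=3 t=11 v=7: → [0,12); WM=8
i=4 t=17 v=5: → [12,24); WM=8
i=5 t=19 v=4: → [12,24); WM=8
i=6 t=22 v=6: → [12,24); WM=8
i=7 t=25 v=2: → [24,36); WM=22; [0,12) fires=4
i=8 t=18 v=2: → [12,24); WM=22
i=9 t=17 v=1: DROP (t<22-4); WM=22
i=10 t=17 v=6: DROP (t<22-4); WM=22
i=11 t=23 v=6: → [12,24); WM=22
i=12 t=22 v=1: → [12,24); WM=22
i=13 t=28 v=2: → [24,36); WM=22
i=14 t=28 v=7: → [24,36); WM=22
i=15 t=29 v=5: → [24,36); WM=26; [12,24) fires=5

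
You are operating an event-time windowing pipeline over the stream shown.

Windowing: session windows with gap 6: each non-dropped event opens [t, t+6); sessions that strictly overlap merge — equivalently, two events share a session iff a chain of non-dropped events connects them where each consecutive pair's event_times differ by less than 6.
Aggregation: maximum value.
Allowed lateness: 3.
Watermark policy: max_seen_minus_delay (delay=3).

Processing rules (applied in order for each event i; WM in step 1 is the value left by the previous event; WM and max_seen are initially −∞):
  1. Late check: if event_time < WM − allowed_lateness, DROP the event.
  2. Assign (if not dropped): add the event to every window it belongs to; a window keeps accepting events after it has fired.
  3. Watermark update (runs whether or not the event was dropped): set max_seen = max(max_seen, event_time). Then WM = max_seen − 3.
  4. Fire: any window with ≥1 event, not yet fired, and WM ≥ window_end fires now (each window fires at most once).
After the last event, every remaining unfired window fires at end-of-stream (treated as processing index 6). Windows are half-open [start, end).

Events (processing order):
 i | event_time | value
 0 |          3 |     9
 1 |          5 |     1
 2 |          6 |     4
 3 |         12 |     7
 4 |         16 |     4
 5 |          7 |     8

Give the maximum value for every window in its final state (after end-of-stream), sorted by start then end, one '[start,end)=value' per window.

i=0 t=3 v=9: → [3,9); WM=0
i=1 t=5 v=1: → [3,11); WM=2
i=2 t=6 v=4: → [3,12); WM=3
i=3 t=12 v=7: → [12,18); WM=9
i=4 t=16 v=4: → [12,22); WM=13
i=5 t=7 v=8: DROP (t<13-3); WM=13

[3,12)=9 [12,22)=7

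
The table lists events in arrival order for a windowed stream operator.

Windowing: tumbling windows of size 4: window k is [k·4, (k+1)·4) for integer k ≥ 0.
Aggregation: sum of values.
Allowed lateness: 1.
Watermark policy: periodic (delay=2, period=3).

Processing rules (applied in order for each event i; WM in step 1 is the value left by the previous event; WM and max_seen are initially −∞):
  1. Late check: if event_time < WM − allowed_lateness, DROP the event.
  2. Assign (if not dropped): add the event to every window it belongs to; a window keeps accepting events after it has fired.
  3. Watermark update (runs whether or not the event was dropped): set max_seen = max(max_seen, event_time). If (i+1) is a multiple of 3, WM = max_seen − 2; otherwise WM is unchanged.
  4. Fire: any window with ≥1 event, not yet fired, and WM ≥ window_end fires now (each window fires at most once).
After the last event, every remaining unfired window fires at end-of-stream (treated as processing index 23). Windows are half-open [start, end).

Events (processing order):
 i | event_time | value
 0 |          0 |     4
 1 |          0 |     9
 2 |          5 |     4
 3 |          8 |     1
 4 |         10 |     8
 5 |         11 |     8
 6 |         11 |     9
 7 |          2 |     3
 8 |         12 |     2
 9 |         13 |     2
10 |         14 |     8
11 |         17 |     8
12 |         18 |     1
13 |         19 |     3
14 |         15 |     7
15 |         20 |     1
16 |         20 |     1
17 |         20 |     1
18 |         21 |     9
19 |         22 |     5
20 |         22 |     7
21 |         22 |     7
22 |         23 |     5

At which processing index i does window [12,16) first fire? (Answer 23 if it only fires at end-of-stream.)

14

i=0 t=0 v=4: → [0,4); WM=−∞
i=1 t=0 v=9: → [0,4); WM=−∞
i=2 t=5 v=4: → [4,8); WM=3
i=3 t=8 v=1: → [8,12); WM=3
i=4 t=10 v=8: → [8,12); WM=3
i=5 t=11 v=8: → [8,12); WM=9; [0,4) fires=13 [4,8) fires=4
i=6 t=11 v=9: → [8,12); WM=9
i=7 t=2 v=3: DROP (t<9-1); WM=9
i=8 t=12 v=2: → [12,16); WM=10
i=9 t=13 v=2: → [12,16); WM=10
i=10 t=14 v=8: → [12,16); WM=10
i=11 t=17 v=8: → [16,20); WM=15; [8,12) fires=26
i=12 t=18 v=1: → [16,20); WM=15
i=13 t=19 v=3: → [16,20); WM=15
i=14 t=15 v=7: → [12,16); WM=17; [12,16) fires=19
i=15 t=20 v=1: → [20,24); WM=17
i=16 t=20 v=1: → [20,24); WM=17
i=17 t=20 v=1: → [20,24); WM=18
i=18 t=21 v=9: → [20,24); WM=18
i=19 t=22 v=5: → [20,24); WM=18
i=20 t=22 v=7: → [20,24); WM=20; [16,20) fires=12
i=21 t=22 v=7: → [20,24); WM=20
i=22 t=23 v=5: → [20,24); WM=20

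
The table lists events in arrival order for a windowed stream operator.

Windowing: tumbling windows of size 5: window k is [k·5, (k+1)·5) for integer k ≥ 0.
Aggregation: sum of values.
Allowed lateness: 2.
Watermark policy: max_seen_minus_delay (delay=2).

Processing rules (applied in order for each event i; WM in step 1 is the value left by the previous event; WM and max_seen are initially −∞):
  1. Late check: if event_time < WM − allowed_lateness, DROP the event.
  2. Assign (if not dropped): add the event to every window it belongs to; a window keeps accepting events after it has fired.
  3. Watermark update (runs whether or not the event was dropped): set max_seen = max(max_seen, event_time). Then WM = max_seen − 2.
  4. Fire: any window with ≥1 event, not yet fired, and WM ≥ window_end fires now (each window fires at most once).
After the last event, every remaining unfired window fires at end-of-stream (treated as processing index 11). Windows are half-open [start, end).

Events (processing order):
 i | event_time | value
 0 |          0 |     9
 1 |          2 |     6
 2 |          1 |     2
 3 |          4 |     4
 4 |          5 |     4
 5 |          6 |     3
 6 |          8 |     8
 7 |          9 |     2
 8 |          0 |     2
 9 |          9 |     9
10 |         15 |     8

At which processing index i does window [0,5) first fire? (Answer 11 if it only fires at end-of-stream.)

i=0 t=0 v=9: → [0,5); WM=-2
i=1 t=2 v=6: → [0,5); WM=0
i=2 t=1 v=2: → [0,5); WM=0
i=3 t=4 v=4: → [0,5); WM=2
i=4 t=5 v=4: → [5,10); WM=3
i=5 t=6 v=3: → [5,10); WM=4
i=6 t=8 v=8: → [5,10); WM=6; [0,5) fires=21
i=7 t=9 v=2: → [5,10); WM=7
i=8 t=0 v=2: DROP (t<7-2); WM=7
i=9 t=9 v=9: → [5,10); WM=7
i=10 t=15 v=8: → [15,20); WM=13; [5,10) fires=26

6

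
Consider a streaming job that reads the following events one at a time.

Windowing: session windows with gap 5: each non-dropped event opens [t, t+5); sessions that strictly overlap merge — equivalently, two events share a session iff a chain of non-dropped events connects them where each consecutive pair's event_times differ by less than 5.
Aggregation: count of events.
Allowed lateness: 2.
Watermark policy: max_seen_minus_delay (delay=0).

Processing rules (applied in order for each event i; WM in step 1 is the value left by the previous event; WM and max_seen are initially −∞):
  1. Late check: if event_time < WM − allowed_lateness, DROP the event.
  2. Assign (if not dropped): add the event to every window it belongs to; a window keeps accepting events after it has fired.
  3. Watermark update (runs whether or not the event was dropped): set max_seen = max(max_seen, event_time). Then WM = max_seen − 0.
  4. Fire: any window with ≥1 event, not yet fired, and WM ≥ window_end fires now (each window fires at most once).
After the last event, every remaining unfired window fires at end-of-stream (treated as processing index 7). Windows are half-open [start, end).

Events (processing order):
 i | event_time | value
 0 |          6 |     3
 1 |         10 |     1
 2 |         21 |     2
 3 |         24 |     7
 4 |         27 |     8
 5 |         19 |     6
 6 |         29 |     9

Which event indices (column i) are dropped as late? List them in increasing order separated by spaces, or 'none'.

i=0 t=6 v=3: → [6,11); WM=6
i=1 t=10 v=1: → [6,15); WM=10
i=2 t=21 v=2: → [21,26); WM=21
i=3 t=24 v=7: → [21,29); WM=24
i=4 t=27 v=8: → [21,32); WM=27
i=5 t=19 v=6: DROP (t<27-2); WM=27
i=6 t=29 v=9: → [21,34); WM=29

5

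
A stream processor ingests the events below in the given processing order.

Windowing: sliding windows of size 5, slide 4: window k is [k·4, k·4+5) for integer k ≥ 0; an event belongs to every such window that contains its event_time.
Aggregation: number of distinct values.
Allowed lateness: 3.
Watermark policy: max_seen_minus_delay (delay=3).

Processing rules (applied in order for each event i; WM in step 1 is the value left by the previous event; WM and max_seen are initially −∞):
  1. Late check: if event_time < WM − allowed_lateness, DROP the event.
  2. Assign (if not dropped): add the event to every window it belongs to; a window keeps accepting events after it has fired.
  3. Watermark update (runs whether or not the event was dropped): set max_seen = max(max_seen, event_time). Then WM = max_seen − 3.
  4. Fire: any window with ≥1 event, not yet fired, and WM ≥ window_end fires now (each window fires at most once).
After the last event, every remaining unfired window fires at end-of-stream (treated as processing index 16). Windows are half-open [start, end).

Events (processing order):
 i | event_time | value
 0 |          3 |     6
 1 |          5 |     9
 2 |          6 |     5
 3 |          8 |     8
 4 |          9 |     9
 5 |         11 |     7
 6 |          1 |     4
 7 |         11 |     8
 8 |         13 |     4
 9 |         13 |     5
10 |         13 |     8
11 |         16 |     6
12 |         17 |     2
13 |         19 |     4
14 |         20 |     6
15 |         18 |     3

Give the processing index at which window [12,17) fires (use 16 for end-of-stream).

i=0 t=3 v=6: → [0,5); WM=0
i=1 t=5 v=9: → [4,9); WM=2
i=2 t=6 v=5: → [4,9); WM=3
i=3 t=8 v=8: → [8,13),[4,9); WM=5; [0,5) fires=1
i=4 t=9 v=9: → [8,13); WM=6
i=5 t=11 v=7: → [8,13); WM=8
i=6 t=1 v=4: DROP (t<8-3); WM=8
i=7 t=11 v=8: → [8,13); WM=8
i=8 t=13 v=4: → [12,17); WM=10; [4,9) fires=3
i=9 t=13 v=5: → [12,17); WM=10
i=10 t=13 v=8: → [12,17); WM=10
i=11 t=16 v=6: → [16,21),[12,17); WM=13; [8,13) fires=3
i=12 t=17 v=2: → [16,21); WM=14
i=13 t=19 v=4: → [16,21); WM=16
i=14 t=20 v=6: → [20,25),[16,21); WM=17; [12,17) fires=4
i=15 t=18 v=3: → [16,21); WM=17

14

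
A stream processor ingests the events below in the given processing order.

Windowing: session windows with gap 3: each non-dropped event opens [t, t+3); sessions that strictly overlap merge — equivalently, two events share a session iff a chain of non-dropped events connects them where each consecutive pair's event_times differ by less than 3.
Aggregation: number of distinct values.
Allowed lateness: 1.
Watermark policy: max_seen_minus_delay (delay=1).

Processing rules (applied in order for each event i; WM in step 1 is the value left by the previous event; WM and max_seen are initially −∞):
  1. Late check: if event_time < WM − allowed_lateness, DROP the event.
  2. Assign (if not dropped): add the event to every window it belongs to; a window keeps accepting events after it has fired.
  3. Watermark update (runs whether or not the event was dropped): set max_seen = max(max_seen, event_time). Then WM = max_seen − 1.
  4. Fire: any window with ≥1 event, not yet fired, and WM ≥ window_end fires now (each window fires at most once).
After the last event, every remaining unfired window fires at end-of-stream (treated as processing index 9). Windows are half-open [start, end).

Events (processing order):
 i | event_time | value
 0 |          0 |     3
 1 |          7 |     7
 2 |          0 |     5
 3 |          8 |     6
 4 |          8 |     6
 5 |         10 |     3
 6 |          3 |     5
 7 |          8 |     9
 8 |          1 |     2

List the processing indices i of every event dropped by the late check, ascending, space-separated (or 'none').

i=0 t=0 v=3: → [0,3); WM=-1
i=1 t=7 v=7: → [7,10); WM=6
i=2 t=0 v=5: DROP (t<6-1); WM=6
i=3 t=8 v=6: → [7,11); WM=7
i=4 t=8 v=6: → [7,11); WM=7
i=5 t=10 v=3: → [7,13); WM=9
i=6 t=3 v=5: DROP (t<9-1); WM=9
i=7 t=8 v=9: → [7,13); WM=9
i=8 t=1 v=2: DROP (t<9-1); WM=9

2 6 8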